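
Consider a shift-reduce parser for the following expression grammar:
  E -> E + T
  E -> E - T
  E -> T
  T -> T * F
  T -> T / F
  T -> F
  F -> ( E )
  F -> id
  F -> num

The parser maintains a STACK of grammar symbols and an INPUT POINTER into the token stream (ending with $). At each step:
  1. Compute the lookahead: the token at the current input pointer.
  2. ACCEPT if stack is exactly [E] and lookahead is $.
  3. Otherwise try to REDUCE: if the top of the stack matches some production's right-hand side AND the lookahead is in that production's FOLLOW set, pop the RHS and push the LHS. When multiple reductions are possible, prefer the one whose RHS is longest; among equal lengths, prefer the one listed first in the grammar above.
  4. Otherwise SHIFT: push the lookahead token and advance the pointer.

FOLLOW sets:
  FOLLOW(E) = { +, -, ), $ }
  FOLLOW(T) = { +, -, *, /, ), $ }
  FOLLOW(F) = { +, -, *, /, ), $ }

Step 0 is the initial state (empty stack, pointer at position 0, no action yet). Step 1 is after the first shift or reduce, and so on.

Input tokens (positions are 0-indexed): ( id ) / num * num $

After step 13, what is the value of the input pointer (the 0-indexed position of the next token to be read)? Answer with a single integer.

Answer: 6

Derivation:
Step 1: shift (. Stack=[(] ptr=1 lookahead=id remaining=[id ) / num * num $]
Step 2: shift id. Stack=[( id] ptr=2 lookahead=) remaining=[) / num * num $]
Step 3: reduce F->id. Stack=[( F] ptr=2 lookahead=) remaining=[) / num * num $]
Step 4: reduce T->F. Stack=[( T] ptr=2 lookahead=) remaining=[) / num * num $]
Step 5: reduce E->T. Stack=[( E] ptr=2 lookahead=) remaining=[) / num * num $]
Step 6: shift ). Stack=[( E )] ptr=3 lookahead=/ remaining=[/ num * num $]
Step 7: reduce F->( E ). Stack=[F] ptr=3 lookahead=/ remaining=[/ num * num $]
Step 8: reduce T->F. Stack=[T] ptr=3 lookahead=/ remaining=[/ num * num $]
Step 9: shift /. Stack=[T /] ptr=4 lookahead=num remaining=[num * num $]
Step 10: shift num. Stack=[T / num] ptr=5 lookahead=* remaining=[* num $]
Step 11: reduce F->num. Stack=[T / F] ptr=5 lookahead=* remaining=[* num $]
Step 12: reduce T->T / F. Stack=[T] ptr=5 lookahead=* remaining=[* num $]
Step 13: shift *. Stack=[T *] ptr=6 lookahead=num remaining=[num $]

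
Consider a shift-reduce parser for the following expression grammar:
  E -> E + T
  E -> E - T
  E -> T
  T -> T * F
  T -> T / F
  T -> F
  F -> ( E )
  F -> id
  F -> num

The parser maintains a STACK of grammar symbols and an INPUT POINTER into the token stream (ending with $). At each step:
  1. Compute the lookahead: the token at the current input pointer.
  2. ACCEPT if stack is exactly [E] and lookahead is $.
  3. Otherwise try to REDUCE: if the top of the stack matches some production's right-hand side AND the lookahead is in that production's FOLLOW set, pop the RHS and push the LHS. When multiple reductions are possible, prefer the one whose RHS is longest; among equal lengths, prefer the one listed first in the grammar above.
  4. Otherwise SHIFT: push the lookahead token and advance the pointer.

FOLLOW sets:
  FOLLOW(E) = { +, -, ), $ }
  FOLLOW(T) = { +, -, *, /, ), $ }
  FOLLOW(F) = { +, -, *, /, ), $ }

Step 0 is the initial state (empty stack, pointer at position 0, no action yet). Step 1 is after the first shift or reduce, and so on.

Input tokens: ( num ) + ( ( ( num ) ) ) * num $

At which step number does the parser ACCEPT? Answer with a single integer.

Step 1: shift (. Stack=[(] ptr=1 lookahead=num remaining=[num ) + ( ( ( num ) ) ) * num $]
Step 2: shift num. Stack=[( num] ptr=2 lookahead=) remaining=[) + ( ( ( num ) ) ) * num $]
Step 3: reduce F->num. Stack=[( F] ptr=2 lookahead=) remaining=[) + ( ( ( num ) ) ) * num $]
Step 4: reduce T->F. Stack=[( T] ptr=2 lookahead=) remaining=[) + ( ( ( num ) ) ) * num $]
Step 5: reduce E->T. Stack=[( E] ptr=2 lookahead=) remaining=[) + ( ( ( num ) ) ) * num $]
Step 6: shift ). Stack=[( E )] ptr=3 lookahead=+ remaining=[+ ( ( ( num ) ) ) * num $]
Step 7: reduce F->( E ). Stack=[F] ptr=3 lookahead=+ remaining=[+ ( ( ( num ) ) ) * num $]
Step 8: reduce T->F. Stack=[T] ptr=3 lookahead=+ remaining=[+ ( ( ( num ) ) ) * num $]
Step 9: reduce E->T. Stack=[E] ptr=3 lookahead=+ remaining=[+ ( ( ( num ) ) ) * num $]
Step 10: shift +. Stack=[E +] ptr=4 lookahead=( remaining=[( ( ( num ) ) ) * num $]
Step 11: shift (. Stack=[E + (] ptr=5 lookahead=( remaining=[( ( num ) ) ) * num $]
Step 12: shift (. Stack=[E + ( (] ptr=6 lookahead=( remaining=[( num ) ) ) * num $]
Step 13: shift (. Stack=[E + ( ( (] ptr=7 lookahead=num remaining=[num ) ) ) * num $]
Step 14: shift num. Stack=[E + ( ( ( num] ptr=8 lookahead=) remaining=[) ) ) * num $]
Step 15: reduce F->num. Stack=[E + ( ( ( F] ptr=8 lookahead=) remaining=[) ) ) * num $]
Step 16: reduce T->F. Stack=[E + ( ( ( T] ptr=8 lookahead=) remaining=[) ) ) * num $]
Step 17: reduce E->T. Stack=[E + ( ( ( E] ptr=8 lookahead=) remaining=[) ) ) * num $]
Step 18: shift ). Stack=[E + ( ( ( E )] ptr=9 lookahead=) remaining=[) ) * num $]
Step 19: reduce F->( E ). Stack=[E + ( ( F] ptr=9 lookahead=) remaining=[) ) * num $]
Step 20: reduce T->F. Stack=[E + ( ( T] ptr=9 lookahead=) remaining=[) ) * num $]
Step 21: reduce E->T. Stack=[E + ( ( E] ptr=9 lookahead=) remaining=[) ) * num $]
Step 22: shift ). Stack=[E + ( ( E )] ptr=10 lookahead=) remaining=[) * num $]
Step 23: reduce F->( E ). Stack=[E + ( F] ptr=10 lookahead=) remaining=[) * num $]
Step 24: reduce T->F. Stack=[E + ( T] ptr=10 lookahead=) remaining=[) * num $]
Step 25: reduce E->T. Stack=[E + ( E] ptr=10 lookahead=) remaining=[) * num $]
Step 26: shift ). Stack=[E + ( E )] ptr=11 lookahead=* remaining=[* num $]
Step 27: reduce F->( E ). Stack=[E + F] ptr=11 lookahead=* remaining=[* num $]
Step 28: reduce T->F. Stack=[E + T] ptr=11 lookahead=* remaining=[* num $]
Step 29: shift *. Stack=[E + T *] ptr=12 lookahead=num remaining=[num $]
Step 30: shift num. Stack=[E + T * num] ptr=13 lookahead=$ remaining=[$]
Step 31: reduce F->num. Stack=[E + T * F] ptr=13 lookahead=$ remaining=[$]
Step 32: reduce T->T * F. Stack=[E + T] ptr=13 lookahead=$ remaining=[$]
Step 33: reduce E->E + T. Stack=[E] ptr=13 lookahead=$ remaining=[$]
Step 34: accept. Stack=[E] ptr=13 lookahead=$ remaining=[$]

Answer: 34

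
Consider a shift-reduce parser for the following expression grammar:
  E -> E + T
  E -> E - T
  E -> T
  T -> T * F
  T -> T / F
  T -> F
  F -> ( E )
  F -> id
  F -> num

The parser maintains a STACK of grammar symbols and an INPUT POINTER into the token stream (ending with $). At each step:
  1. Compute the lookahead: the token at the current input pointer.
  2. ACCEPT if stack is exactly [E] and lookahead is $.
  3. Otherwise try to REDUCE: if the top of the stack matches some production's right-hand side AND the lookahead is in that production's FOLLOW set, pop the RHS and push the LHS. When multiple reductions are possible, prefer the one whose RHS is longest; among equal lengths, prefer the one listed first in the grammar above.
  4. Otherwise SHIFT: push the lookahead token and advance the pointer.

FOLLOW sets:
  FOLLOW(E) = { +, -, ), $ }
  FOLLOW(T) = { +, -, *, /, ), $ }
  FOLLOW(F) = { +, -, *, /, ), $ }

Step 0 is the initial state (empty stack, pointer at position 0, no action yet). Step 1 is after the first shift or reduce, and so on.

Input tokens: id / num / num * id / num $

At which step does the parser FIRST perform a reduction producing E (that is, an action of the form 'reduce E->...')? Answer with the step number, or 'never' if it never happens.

Answer: 20

Derivation:
Step 1: shift id. Stack=[id] ptr=1 lookahead=/ remaining=[/ num / num * id / num $]
Step 2: reduce F->id. Stack=[F] ptr=1 lookahead=/ remaining=[/ num / num * id / num $]
Step 3: reduce T->F. Stack=[T] ptr=1 lookahead=/ remaining=[/ num / num * id / num $]
Step 4: shift /. Stack=[T /] ptr=2 lookahead=num remaining=[num / num * id / num $]
Step 5: shift num. Stack=[T / num] ptr=3 lookahead=/ remaining=[/ num * id / num $]
Step 6: reduce F->num. Stack=[T / F] ptr=3 lookahead=/ remaining=[/ num * id / num $]
Step 7: reduce T->T / F. Stack=[T] ptr=3 lookahead=/ remaining=[/ num * id / num $]
Step 8: shift /. Stack=[T /] ptr=4 lookahead=num remaining=[num * id / num $]
Step 9: shift num. Stack=[T / num] ptr=5 lookahead=* remaining=[* id / num $]
Step 10: reduce F->num. Stack=[T / F] ptr=5 lookahead=* remaining=[* id / num $]
Step 11: reduce T->T / F. Stack=[T] ptr=5 lookahead=* remaining=[* id / num $]
Step 12: shift *. Stack=[T *] ptr=6 lookahead=id remaining=[id / num $]
Step 13: shift id. Stack=[T * id] ptr=7 lookahead=/ remaining=[/ num $]
Step 14: reduce F->id. Stack=[T * F] ptr=7 lookahead=/ remaining=[/ num $]
Step 15: reduce T->T * F. Stack=[T] ptr=7 lookahead=/ remaining=[/ num $]
Step 16: shift /. Stack=[T /] ptr=8 lookahead=num remaining=[num $]
Step 17: shift num. Stack=[T / num] ptr=9 lookahead=$ remaining=[$]
Step 18: reduce F->num. Stack=[T / F] ptr=9 lookahead=$ remaining=[$]
Step 19: reduce T->T / F. Stack=[T] ptr=9 lookahead=$ remaining=[$]
Step 20: reduce E->T. Stack=[E] ptr=9 lookahead=$ remaining=[$]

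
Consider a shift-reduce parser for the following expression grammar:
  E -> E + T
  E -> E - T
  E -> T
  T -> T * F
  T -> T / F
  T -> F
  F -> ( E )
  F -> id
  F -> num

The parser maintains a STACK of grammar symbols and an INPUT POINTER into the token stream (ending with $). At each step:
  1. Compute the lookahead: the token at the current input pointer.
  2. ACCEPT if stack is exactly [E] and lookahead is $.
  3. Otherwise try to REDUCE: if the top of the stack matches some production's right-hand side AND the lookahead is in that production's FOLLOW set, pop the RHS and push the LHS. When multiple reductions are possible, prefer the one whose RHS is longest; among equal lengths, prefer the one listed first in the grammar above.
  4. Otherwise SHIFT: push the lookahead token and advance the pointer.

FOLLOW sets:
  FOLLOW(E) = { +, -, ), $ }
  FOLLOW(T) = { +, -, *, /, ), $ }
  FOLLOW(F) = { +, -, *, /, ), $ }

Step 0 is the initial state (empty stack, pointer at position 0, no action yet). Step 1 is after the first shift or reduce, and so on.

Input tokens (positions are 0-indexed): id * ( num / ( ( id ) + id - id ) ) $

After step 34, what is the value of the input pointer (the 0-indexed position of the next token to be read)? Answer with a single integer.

Answer: 15

Derivation:
Step 1: shift id. Stack=[id] ptr=1 lookahead=* remaining=[* ( num / ( ( id ) + id - id ) ) $]
Step 2: reduce F->id. Stack=[F] ptr=1 lookahead=* remaining=[* ( num / ( ( id ) + id - id ) ) $]
Step 3: reduce T->F. Stack=[T] ptr=1 lookahead=* remaining=[* ( num / ( ( id ) + id - id ) ) $]
Step 4: shift *. Stack=[T *] ptr=2 lookahead=( remaining=[( num / ( ( id ) + id - id ) ) $]
Step 5: shift (. Stack=[T * (] ptr=3 lookahead=num remaining=[num / ( ( id ) + id - id ) ) $]
Step 6: shift num. Stack=[T * ( num] ptr=4 lookahead=/ remaining=[/ ( ( id ) + id - id ) ) $]
Step 7: reduce F->num. Stack=[T * ( F] ptr=4 lookahead=/ remaining=[/ ( ( id ) + id - id ) ) $]
Step 8: reduce T->F. Stack=[T * ( T] ptr=4 lookahead=/ remaining=[/ ( ( id ) + id - id ) ) $]
Step 9: shift /. Stack=[T * ( T /] ptr=5 lookahead=( remaining=[( ( id ) + id - id ) ) $]
Step 10: shift (. Stack=[T * ( T / (] ptr=6 lookahead=( remaining=[( id ) + id - id ) ) $]
Step 11: shift (. Stack=[T * ( T / ( (] ptr=7 lookahead=id remaining=[id ) + id - id ) ) $]
Step 12: shift id. Stack=[T * ( T / ( ( id] ptr=8 lookahead=) remaining=[) + id - id ) ) $]
Step 13: reduce F->id. Stack=[T * ( T / ( ( F] ptr=8 lookahead=) remaining=[) + id - id ) ) $]
Step 14: reduce T->F. Stack=[T * ( T / ( ( T] ptr=8 lookahead=) remaining=[) + id - id ) ) $]
Step 15: reduce E->T. Stack=[T * ( T / ( ( E] ptr=8 lookahead=) remaining=[) + id - id ) ) $]
Step 16: shift ). Stack=[T * ( T / ( ( E )] ptr=9 lookahead=+ remaining=[+ id - id ) ) $]
Step 17: reduce F->( E ). Stack=[T * ( T / ( F] ptr=9 lookahead=+ remaining=[+ id - id ) ) $]
Step 18: reduce T->F. Stack=[T * ( T / ( T] ptr=9 lookahead=+ remaining=[+ id - id ) ) $]
Step 19: reduce E->T. Stack=[T * ( T / ( E] ptr=9 lookahead=+ remaining=[+ id - id ) ) $]
Step 20: shift +. Stack=[T * ( T / ( E +] ptr=10 lookahead=id remaining=[id - id ) ) $]
Step 21: shift id. Stack=[T * ( T / ( E + id] ptr=11 lookahead=- remaining=[- id ) ) $]
Step 22: reduce F->id. Stack=[T * ( T / ( E + F] ptr=11 lookahead=- remaining=[- id ) ) $]
Step 23: reduce T->F. Stack=[T * ( T / ( E + T] ptr=11 lookahead=- remaining=[- id ) ) $]
Step 24: reduce E->E + T. Stack=[T * ( T / ( E] ptr=11 lookahead=- remaining=[- id ) ) $]
Step 25: shift -. Stack=[T * ( T / ( E -] ptr=12 lookahead=id remaining=[id ) ) $]
Step 26: shift id. Stack=[T * ( T / ( E - id] ptr=13 lookahead=) remaining=[) ) $]
Step 27: reduce F->id. Stack=[T * ( T / ( E - F] ptr=13 lookahead=) remaining=[) ) $]
Step 28: reduce T->F. Stack=[T * ( T / ( E - T] ptr=13 lookahead=) remaining=[) ) $]
Step 29: reduce E->E - T. Stack=[T * ( T / ( E] ptr=13 lookahead=) remaining=[) ) $]
Step 30: shift ). Stack=[T * ( T / ( E )] ptr=14 lookahead=) remaining=[) $]
Step 31: reduce F->( E ). Stack=[T * ( T / F] ptr=14 lookahead=) remaining=[) $]
Step 32: reduce T->T / F. Stack=[T * ( T] ptr=14 lookahead=) remaining=[) $]
Step 33: reduce E->T. Stack=[T * ( E] ptr=14 lookahead=) remaining=[) $]
Step 34: shift ). Stack=[T * ( E )] ptr=15 lookahead=$ remaining=[$]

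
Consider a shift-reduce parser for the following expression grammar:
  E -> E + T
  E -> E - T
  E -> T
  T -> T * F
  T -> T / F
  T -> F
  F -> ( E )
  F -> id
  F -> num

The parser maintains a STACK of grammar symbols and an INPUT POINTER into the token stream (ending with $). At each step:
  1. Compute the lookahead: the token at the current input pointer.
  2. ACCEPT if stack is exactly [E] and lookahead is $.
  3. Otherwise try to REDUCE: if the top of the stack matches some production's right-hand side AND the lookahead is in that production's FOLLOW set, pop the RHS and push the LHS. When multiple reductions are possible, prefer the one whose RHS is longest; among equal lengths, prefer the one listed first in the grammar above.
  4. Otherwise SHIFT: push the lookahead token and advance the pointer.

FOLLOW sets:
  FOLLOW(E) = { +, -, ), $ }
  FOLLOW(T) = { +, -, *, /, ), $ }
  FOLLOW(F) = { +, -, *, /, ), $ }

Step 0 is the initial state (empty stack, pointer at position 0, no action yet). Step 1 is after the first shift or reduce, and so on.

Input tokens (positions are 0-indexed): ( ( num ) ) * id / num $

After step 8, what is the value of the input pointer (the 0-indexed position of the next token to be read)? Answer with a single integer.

Step 1: shift (. Stack=[(] ptr=1 lookahead=( remaining=[( num ) ) * id / num $]
Step 2: shift (. Stack=[( (] ptr=2 lookahead=num remaining=[num ) ) * id / num $]
Step 3: shift num. Stack=[( ( num] ptr=3 lookahead=) remaining=[) ) * id / num $]
Step 4: reduce F->num. Stack=[( ( F] ptr=3 lookahead=) remaining=[) ) * id / num $]
Step 5: reduce T->F. Stack=[( ( T] ptr=3 lookahead=) remaining=[) ) * id / num $]
Step 6: reduce E->T. Stack=[( ( E] ptr=3 lookahead=) remaining=[) ) * id / num $]
Step 7: shift ). Stack=[( ( E )] ptr=4 lookahead=) remaining=[) * id / num $]
Step 8: reduce F->( E ). Stack=[( F] ptr=4 lookahead=) remaining=[) * id / num $]

Answer: 4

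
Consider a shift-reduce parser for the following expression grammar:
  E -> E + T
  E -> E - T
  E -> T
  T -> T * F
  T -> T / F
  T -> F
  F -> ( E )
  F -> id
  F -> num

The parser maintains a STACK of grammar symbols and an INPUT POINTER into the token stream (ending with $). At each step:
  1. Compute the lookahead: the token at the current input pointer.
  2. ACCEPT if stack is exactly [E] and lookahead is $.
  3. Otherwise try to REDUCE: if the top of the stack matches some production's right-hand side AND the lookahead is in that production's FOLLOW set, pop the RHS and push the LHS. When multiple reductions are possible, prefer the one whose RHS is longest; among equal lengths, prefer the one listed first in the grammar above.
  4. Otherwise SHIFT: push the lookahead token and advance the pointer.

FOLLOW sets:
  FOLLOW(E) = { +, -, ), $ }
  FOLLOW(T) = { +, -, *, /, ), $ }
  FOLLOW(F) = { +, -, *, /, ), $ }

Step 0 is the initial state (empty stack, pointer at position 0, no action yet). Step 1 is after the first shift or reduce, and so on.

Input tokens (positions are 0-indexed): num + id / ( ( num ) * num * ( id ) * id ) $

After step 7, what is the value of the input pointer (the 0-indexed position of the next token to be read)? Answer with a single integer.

Step 1: shift num. Stack=[num] ptr=1 lookahead=+ remaining=[+ id / ( ( num ) * num * ( id ) * id ) $]
Step 2: reduce F->num. Stack=[F] ptr=1 lookahead=+ remaining=[+ id / ( ( num ) * num * ( id ) * id ) $]
Step 3: reduce T->F. Stack=[T] ptr=1 lookahead=+ remaining=[+ id / ( ( num ) * num * ( id ) * id ) $]
Step 4: reduce E->T. Stack=[E] ptr=1 lookahead=+ remaining=[+ id / ( ( num ) * num * ( id ) * id ) $]
Step 5: shift +. Stack=[E +] ptr=2 lookahead=id remaining=[id / ( ( num ) * num * ( id ) * id ) $]
Step 6: shift id. Stack=[E + id] ptr=3 lookahead=/ remaining=[/ ( ( num ) * num * ( id ) * id ) $]
Step 7: reduce F->id. Stack=[E + F] ptr=3 lookahead=/ remaining=[/ ( ( num ) * num * ( id ) * id ) $]

Answer: 3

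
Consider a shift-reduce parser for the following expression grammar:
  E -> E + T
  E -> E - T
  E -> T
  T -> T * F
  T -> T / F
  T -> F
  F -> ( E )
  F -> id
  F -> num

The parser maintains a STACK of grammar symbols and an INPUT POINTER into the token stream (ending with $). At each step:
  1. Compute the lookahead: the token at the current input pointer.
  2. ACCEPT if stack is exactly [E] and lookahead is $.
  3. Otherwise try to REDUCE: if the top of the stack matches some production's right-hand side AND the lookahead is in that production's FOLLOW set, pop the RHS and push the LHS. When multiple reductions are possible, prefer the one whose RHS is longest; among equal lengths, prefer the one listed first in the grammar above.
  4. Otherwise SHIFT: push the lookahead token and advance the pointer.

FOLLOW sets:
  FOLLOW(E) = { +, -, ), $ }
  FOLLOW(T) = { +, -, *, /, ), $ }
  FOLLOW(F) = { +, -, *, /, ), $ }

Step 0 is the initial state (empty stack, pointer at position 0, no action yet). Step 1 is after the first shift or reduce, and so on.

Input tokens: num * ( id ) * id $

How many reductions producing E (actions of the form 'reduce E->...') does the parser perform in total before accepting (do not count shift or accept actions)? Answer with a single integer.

Step 1: shift num. Stack=[num] ptr=1 lookahead=* remaining=[* ( id ) * id $]
Step 2: reduce F->num. Stack=[F] ptr=1 lookahead=* remaining=[* ( id ) * id $]
Step 3: reduce T->F. Stack=[T] ptr=1 lookahead=* remaining=[* ( id ) * id $]
Step 4: shift *. Stack=[T *] ptr=2 lookahead=( remaining=[( id ) * id $]
Step 5: shift (. Stack=[T * (] ptr=3 lookahead=id remaining=[id ) * id $]
Step 6: shift id. Stack=[T * ( id] ptr=4 lookahead=) remaining=[) * id $]
Step 7: reduce F->id. Stack=[T * ( F] ptr=4 lookahead=) remaining=[) * id $]
Step 8: reduce T->F. Stack=[T * ( T] ptr=4 lookahead=) remaining=[) * id $]
Step 9: reduce E->T. Stack=[T * ( E] ptr=4 lookahead=) remaining=[) * id $]
Step 10: shift ). Stack=[T * ( E )] ptr=5 lookahead=* remaining=[* id $]
Step 11: reduce F->( E ). Stack=[T * F] ptr=5 lookahead=* remaining=[* id $]
Step 12: reduce T->T * F. Stack=[T] ptr=5 lookahead=* remaining=[* id $]
Step 13: shift *. Stack=[T *] ptr=6 lookahead=id remaining=[id $]
Step 14: shift id. Stack=[T * id] ptr=7 lookahead=$ remaining=[$]
Step 15: reduce F->id. Stack=[T * F] ptr=7 lookahead=$ remaining=[$]
Step 16: reduce T->T * F. Stack=[T] ptr=7 lookahead=$ remaining=[$]
Step 17: reduce E->T. Stack=[E] ptr=7 lookahead=$ remaining=[$]
Step 18: accept. Stack=[E] ptr=7 lookahead=$ remaining=[$]

Answer: 2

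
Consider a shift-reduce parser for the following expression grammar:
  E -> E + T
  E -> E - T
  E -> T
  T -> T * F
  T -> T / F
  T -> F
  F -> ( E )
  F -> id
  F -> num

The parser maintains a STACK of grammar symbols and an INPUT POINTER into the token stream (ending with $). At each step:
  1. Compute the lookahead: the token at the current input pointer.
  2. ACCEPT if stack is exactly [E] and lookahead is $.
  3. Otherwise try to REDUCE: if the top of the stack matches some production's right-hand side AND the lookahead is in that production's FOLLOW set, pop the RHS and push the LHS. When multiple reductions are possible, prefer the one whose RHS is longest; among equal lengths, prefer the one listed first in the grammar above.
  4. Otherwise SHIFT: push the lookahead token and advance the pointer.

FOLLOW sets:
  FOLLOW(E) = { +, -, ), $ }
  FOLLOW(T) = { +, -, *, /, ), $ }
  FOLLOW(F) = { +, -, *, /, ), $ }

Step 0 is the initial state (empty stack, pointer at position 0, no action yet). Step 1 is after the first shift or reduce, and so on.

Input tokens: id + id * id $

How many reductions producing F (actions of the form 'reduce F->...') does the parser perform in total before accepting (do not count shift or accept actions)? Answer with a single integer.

Answer: 3

Derivation:
Step 1: shift id. Stack=[id] ptr=1 lookahead=+ remaining=[+ id * id $]
Step 2: reduce F->id. Stack=[F] ptr=1 lookahead=+ remaining=[+ id * id $]
Step 3: reduce T->F. Stack=[T] ptr=1 lookahead=+ remaining=[+ id * id $]
Step 4: reduce E->T. Stack=[E] ptr=1 lookahead=+ remaining=[+ id * id $]
Step 5: shift +. Stack=[E +] ptr=2 lookahead=id remaining=[id * id $]
Step 6: shift id. Stack=[E + id] ptr=3 lookahead=* remaining=[* id $]
Step 7: reduce F->id. Stack=[E + F] ptr=3 lookahead=* remaining=[* id $]
Step 8: reduce T->F. Stack=[E + T] ptr=3 lookahead=* remaining=[* id $]
Step 9: shift *. Stack=[E + T *] ptr=4 lookahead=id remaining=[id $]
Step 10: shift id. Stack=[E + T * id] ptr=5 lookahead=$ remaining=[$]
Step 11: reduce F->id. Stack=[E + T * F] ptr=5 lookahead=$ remaining=[$]
Step 12: reduce T->T * F. Stack=[E + T] ptr=5 lookahead=$ remaining=[$]
Step 13: reduce E->E + T. Stack=[E] ptr=5 lookahead=$ remaining=[$]
Step 14: accept. Stack=[E] ptr=5 lookahead=$ remaining=[$]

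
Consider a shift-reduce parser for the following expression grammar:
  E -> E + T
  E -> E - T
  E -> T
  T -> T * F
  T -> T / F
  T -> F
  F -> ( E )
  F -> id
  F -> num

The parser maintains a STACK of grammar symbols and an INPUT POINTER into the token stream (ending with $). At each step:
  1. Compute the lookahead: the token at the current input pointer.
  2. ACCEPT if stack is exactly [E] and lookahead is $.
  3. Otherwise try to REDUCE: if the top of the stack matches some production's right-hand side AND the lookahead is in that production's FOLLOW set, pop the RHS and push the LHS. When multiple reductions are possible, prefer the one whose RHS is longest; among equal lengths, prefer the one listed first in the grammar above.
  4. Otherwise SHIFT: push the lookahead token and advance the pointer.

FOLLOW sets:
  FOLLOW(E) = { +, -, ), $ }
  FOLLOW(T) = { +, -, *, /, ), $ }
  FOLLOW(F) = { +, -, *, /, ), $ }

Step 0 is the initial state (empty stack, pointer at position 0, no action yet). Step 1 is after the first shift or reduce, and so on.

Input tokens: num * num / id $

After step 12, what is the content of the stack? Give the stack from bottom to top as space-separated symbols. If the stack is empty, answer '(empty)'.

Answer: E

Derivation:
Step 1: shift num. Stack=[num] ptr=1 lookahead=* remaining=[* num / id $]
Step 2: reduce F->num. Stack=[F] ptr=1 lookahead=* remaining=[* num / id $]
Step 3: reduce T->F. Stack=[T] ptr=1 lookahead=* remaining=[* num / id $]
Step 4: shift *. Stack=[T *] ptr=2 lookahead=num remaining=[num / id $]
Step 5: shift num. Stack=[T * num] ptr=3 lookahead=/ remaining=[/ id $]
Step 6: reduce F->num. Stack=[T * F] ptr=3 lookahead=/ remaining=[/ id $]
Step 7: reduce T->T * F. Stack=[T] ptr=3 lookahead=/ remaining=[/ id $]
Step 8: shift /. Stack=[T /] ptr=4 lookahead=id remaining=[id $]
Step 9: shift id. Stack=[T / id] ptr=5 lookahead=$ remaining=[$]
Step 10: reduce F->id. Stack=[T / F] ptr=5 lookahead=$ remaining=[$]
Step 11: reduce T->T / F. Stack=[T] ptr=5 lookahead=$ remaining=[$]
Step 12: reduce E->T. Stack=[E] ptr=5 lookahead=$ remaining=[$]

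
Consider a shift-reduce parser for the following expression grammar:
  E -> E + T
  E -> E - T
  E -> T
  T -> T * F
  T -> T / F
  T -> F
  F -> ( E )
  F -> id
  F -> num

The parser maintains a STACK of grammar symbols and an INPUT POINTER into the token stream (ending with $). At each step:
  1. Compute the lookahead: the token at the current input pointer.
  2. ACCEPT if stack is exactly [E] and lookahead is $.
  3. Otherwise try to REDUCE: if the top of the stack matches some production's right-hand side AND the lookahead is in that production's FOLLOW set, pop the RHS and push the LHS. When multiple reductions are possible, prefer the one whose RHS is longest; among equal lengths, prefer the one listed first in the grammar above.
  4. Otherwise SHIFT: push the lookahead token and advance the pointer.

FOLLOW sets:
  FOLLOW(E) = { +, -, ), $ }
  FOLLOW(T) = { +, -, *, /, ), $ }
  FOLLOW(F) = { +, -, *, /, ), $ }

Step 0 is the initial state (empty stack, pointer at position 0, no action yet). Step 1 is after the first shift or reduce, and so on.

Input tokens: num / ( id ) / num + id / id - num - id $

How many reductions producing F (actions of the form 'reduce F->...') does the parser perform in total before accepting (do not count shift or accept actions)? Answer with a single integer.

Step 1: shift num. Stack=[num] ptr=1 lookahead=/ remaining=[/ ( id ) / num + id / id - num - id $]
Step 2: reduce F->num. Stack=[F] ptr=1 lookahead=/ remaining=[/ ( id ) / num + id / id - num - id $]
Step 3: reduce T->F. Stack=[T] ptr=1 lookahead=/ remaining=[/ ( id ) / num + id / id - num - id $]
Step 4: shift /. Stack=[T /] ptr=2 lookahead=( remaining=[( id ) / num + id / id - num - id $]
Step 5: shift (. Stack=[T / (] ptr=3 lookahead=id remaining=[id ) / num + id / id - num - id $]
Step 6: shift id. Stack=[T / ( id] ptr=4 lookahead=) remaining=[) / num + id / id - num - id $]
Step 7: reduce F->id. Stack=[T / ( F] ptr=4 lookahead=) remaining=[) / num + id / id - num - id $]
Step 8: reduce T->F. Stack=[T / ( T] ptr=4 lookahead=) remaining=[) / num + id / id - num - id $]
Step 9: reduce E->T. Stack=[T / ( E] ptr=4 lookahead=) remaining=[) / num + id / id - num - id $]
Step 10: shift ). Stack=[T / ( E )] ptr=5 lookahead=/ remaining=[/ num + id / id - num - id $]
Step 11: reduce F->( E ). Stack=[T / F] ptr=5 lookahead=/ remaining=[/ num + id / id - num - id $]
Step 12: reduce T->T / F. Stack=[T] ptr=5 lookahead=/ remaining=[/ num + id / id - num - id $]
Step 13: shift /. Stack=[T /] ptr=6 lookahead=num remaining=[num + id / id - num - id $]
Step 14: shift num. Stack=[T / num] ptr=7 lookahead=+ remaining=[+ id / id - num - id $]
Step 15: reduce F->num. Stack=[T / F] ptr=7 lookahead=+ remaining=[+ id / id - num - id $]
Step 16: reduce T->T / F. Stack=[T] ptr=7 lookahead=+ remaining=[+ id / id - num - id $]
Step 17: reduce E->T. Stack=[E] ptr=7 lookahead=+ remaining=[+ id / id - num - id $]
Step 18: shift +. Stack=[E +] ptr=8 lookahead=id remaining=[id / id - num - id $]
Step 19: shift id. Stack=[E + id] ptr=9 lookahead=/ remaining=[/ id - num - id $]
Step 20: reduce F->id. Stack=[E + F] ptr=9 lookahead=/ remaining=[/ id - num - id $]
Step 21: reduce T->F. Stack=[E + T] ptr=9 lookahead=/ remaining=[/ id - num - id $]
Step 22: shift /. Stack=[E + T /] ptr=10 lookahead=id remaining=[id - num - id $]
Step 23: shift id. Stack=[E + T / id] ptr=11 lookahead=- remaining=[- num - id $]
Step 24: reduce F->id. Stack=[E + T / F] ptr=11 lookahead=- remaining=[- num - id $]
Step 25: reduce T->T / F. Stack=[E + T] ptr=11 lookahead=- remaining=[- num - id $]
Step 26: reduce E->E + T. Stack=[E] ptr=11 lookahead=- remaining=[- num - id $]
Step 27: shift -. Stack=[E -] ptr=12 lookahead=num remaining=[num - id $]
Step 28: shift num. Stack=[E - num] ptr=13 lookahead=- remaining=[- id $]
Step 29: reduce F->num. Stack=[E - F] ptr=13 lookahead=- remaining=[- id $]
Step 30: reduce T->F. Stack=[E - T] ptr=13 lookahead=- remaining=[- id $]
Step 31: reduce E->E - T. Stack=[E] ptr=13 lookahead=- remaining=[- id $]
Step 32: shift -. Stack=[E -] ptr=14 lookahead=id remaining=[id $]
Step 33: shift id. Stack=[E - id] ptr=15 lookahead=$ remaining=[$]
Step 34: reduce F->id. Stack=[E - F] ptr=15 lookahead=$ remaining=[$]
Step 35: reduce T->F. Stack=[E - T] ptr=15 lookahead=$ remaining=[$]
Step 36: reduce E->E - T. Stack=[E] ptr=15 lookahead=$ remaining=[$]
Step 37: accept. Stack=[E] ptr=15 lookahead=$ remaining=[$]

Answer: 8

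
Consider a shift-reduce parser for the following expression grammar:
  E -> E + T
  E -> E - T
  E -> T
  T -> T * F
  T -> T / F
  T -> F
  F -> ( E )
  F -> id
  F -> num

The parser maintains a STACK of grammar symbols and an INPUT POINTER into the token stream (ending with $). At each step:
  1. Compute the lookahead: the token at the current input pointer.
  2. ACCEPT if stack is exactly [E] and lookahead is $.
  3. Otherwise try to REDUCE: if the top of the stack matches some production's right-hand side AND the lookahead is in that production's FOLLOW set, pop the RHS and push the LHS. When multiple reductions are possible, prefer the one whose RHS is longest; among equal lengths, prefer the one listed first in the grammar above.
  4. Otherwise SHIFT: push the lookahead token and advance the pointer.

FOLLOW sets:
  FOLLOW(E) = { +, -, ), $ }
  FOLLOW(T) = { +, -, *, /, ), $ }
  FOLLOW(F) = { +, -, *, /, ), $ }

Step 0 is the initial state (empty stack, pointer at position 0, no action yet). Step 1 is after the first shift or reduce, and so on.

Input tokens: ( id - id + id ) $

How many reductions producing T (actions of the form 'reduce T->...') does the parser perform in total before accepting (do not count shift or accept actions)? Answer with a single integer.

Answer: 4

Derivation:
Step 1: shift (. Stack=[(] ptr=1 lookahead=id remaining=[id - id + id ) $]
Step 2: shift id. Stack=[( id] ptr=2 lookahead=- remaining=[- id + id ) $]
Step 3: reduce F->id. Stack=[( F] ptr=2 lookahead=- remaining=[- id + id ) $]
Step 4: reduce T->F. Stack=[( T] ptr=2 lookahead=- remaining=[- id + id ) $]
Step 5: reduce E->T. Stack=[( E] ptr=2 lookahead=- remaining=[- id + id ) $]
Step 6: shift -. Stack=[( E -] ptr=3 lookahead=id remaining=[id + id ) $]
Step 7: shift id. Stack=[( E - id] ptr=4 lookahead=+ remaining=[+ id ) $]
Step 8: reduce F->id. Stack=[( E - F] ptr=4 lookahead=+ remaining=[+ id ) $]
Step 9: reduce T->F. Stack=[( E - T] ptr=4 lookahead=+ remaining=[+ id ) $]
Step 10: reduce E->E - T. Stack=[( E] ptr=4 lookahead=+ remaining=[+ id ) $]
Step 11: shift +. Stack=[( E +] ptr=5 lookahead=id remaining=[id ) $]
Step 12: shift id. Stack=[( E + id] ptr=6 lookahead=) remaining=[) $]
Step 13: reduce F->id. Stack=[( E + F] ptr=6 lookahead=) remaining=[) $]
Step 14: reduce T->F. Stack=[( E + T] ptr=6 lookahead=) remaining=[) $]
Step 15: reduce E->E + T. Stack=[( E] ptr=6 lookahead=) remaining=[) $]
Step 16: shift ). Stack=[( E )] ptr=7 lookahead=$ remaining=[$]
Step 17: reduce F->( E ). Stack=[F] ptr=7 lookahead=$ remaining=[$]
Step 18: reduce T->F. Stack=[T] ptr=7 lookahead=$ remaining=[$]
Step 19: reduce E->T. Stack=[E] ptr=7 lookahead=$ remaining=[$]
Step 20: accept. Stack=[E] ptr=7 lookahead=$ remaining=[$]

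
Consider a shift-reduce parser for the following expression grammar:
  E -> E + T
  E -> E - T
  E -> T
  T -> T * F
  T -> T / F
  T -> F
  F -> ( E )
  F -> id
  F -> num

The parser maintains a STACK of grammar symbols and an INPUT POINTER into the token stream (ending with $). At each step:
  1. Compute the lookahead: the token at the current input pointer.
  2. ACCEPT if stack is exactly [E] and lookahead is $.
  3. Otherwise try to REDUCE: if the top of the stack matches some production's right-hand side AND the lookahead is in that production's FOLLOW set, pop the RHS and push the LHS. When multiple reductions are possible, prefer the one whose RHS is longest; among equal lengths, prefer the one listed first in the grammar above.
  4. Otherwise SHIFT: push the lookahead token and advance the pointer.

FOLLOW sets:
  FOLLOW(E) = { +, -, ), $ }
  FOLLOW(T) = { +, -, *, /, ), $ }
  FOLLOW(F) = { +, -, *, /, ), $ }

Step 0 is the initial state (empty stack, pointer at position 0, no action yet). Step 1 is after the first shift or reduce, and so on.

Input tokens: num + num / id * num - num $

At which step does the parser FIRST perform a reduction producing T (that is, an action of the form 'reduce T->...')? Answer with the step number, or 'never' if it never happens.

Answer: 3

Derivation:
Step 1: shift num. Stack=[num] ptr=1 lookahead=+ remaining=[+ num / id * num - num $]
Step 2: reduce F->num. Stack=[F] ptr=1 lookahead=+ remaining=[+ num / id * num - num $]
Step 3: reduce T->F. Stack=[T] ptr=1 lookahead=+ remaining=[+ num / id * num - num $]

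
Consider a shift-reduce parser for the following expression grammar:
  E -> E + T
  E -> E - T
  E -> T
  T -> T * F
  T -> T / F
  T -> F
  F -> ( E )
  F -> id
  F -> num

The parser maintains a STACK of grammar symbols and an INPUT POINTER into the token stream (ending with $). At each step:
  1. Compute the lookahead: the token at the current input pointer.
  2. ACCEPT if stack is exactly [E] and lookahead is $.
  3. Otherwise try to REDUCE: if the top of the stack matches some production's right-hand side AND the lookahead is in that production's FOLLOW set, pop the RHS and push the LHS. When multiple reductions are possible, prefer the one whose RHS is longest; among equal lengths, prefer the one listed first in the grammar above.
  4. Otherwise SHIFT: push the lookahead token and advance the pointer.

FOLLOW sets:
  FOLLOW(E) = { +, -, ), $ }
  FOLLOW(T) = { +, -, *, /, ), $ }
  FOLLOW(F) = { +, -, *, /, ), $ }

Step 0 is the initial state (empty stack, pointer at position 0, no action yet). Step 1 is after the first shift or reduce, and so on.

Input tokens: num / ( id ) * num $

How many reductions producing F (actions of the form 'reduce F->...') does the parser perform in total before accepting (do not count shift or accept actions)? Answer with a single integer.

Step 1: shift num. Stack=[num] ptr=1 lookahead=/ remaining=[/ ( id ) * num $]
Step 2: reduce F->num. Stack=[F] ptr=1 lookahead=/ remaining=[/ ( id ) * num $]
Step 3: reduce T->F. Stack=[T] ptr=1 lookahead=/ remaining=[/ ( id ) * num $]
Step 4: shift /. Stack=[T /] ptr=2 lookahead=( remaining=[( id ) * num $]
Step 5: shift (. Stack=[T / (] ptr=3 lookahead=id remaining=[id ) * num $]
Step 6: shift id. Stack=[T / ( id] ptr=4 lookahead=) remaining=[) * num $]
Step 7: reduce F->id. Stack=[T / ( F] ptr=4 lookahead=) remaining=[) * num $]
Step 8: reduce T->F. Stack=[T / ( T] ptr=4 lookahead=) remaining=[) * num $]
Step 9: reduce E->T. Stack=[T / ( E] ptr=4 lookahead=) remaining=[) * num $]
Step 10: shift ). Stack=[T / ( E )] ptr=5 lookahead=* remaining=[* num $]
Step 11: reduce F->( E ). Stack=[T / F] ptr=5 lookahead=* remaining=[* num $]
Step 12: reduce T->T / F. Stack=[T] ptr=5 lookahead=* remaining=[* num $]
Step 13: shift *. Stack=[T *] ptr=6 lookahead=num remaining=[num $]
Step 14: shift num. Stack=[T * num] ptr=7 lookahead=$ remaining=[$]
Step 15: reduce F->num. Stack=[T * F] ptr=7 lookahead=$ remaining=[$]
Step 16: reduce T->T * F. Stack=[T] ptr=7 lookahead=$ remaining=[$]
Step 17: reduce E->T. Stack=[E] ptr=7 lookahead=$ remaining=[$]
Step 18: accept. Stack=[E] ptr=7 lookahead=$ remaining=[$]

Answer: 4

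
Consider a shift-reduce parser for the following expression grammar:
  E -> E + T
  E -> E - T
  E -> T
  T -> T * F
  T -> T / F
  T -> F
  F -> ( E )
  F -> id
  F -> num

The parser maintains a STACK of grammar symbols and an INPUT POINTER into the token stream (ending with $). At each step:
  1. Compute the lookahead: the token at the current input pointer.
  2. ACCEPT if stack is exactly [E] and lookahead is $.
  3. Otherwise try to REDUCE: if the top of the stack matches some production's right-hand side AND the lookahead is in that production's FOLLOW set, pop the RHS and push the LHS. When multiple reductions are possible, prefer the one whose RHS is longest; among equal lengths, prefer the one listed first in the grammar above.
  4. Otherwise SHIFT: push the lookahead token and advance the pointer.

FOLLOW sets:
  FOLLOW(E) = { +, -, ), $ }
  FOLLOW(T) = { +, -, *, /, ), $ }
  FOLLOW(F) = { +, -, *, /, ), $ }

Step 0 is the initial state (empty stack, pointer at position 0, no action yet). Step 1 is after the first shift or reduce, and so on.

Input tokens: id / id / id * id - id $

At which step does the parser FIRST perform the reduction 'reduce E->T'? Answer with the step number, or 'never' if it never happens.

Step 1: shift id. Stack=[id] ptr=1 lookahead=/ remaining=[/ id / id * id - id $]
Step 2: reduce F->id. Stack=[F] ptr=1 lookahead=/ remaining=[/ id / id * id - id $]
Step 3: reduce T->F. Stack=[T] ptr=1 lookahead=/ remaining=[/ id / id * id - id $]
Step 4: shift /. Stack=[T /] ptr=2 lookahead=id remaining=[id / id * id - id $]
Step 5: shift id. Stack=[T / id] ptr=3 lookahead=/ remaining=[/ id * id - id $]
Step 6: reduce F->id. Stack=[T / F] ptr=3 lookahead=/ remaining=[/ id * id - id $]
Step 7: reduce T->T / F. Stack=[T] ptr=3 lookahead=/ remaining=[/ id * id - id $]
Step 8: shift /. Stack=[T /] ptr=4 lookahead=id remaining=[id * id - id $]
Step 9: shift id. Stack=[T / id] ptr=5 lookahead=* remaining=[* id - id $]
Step 10: reduce F->id. Stack=[T / F] ptr=5 lookahead=* remaining=[* id - id $]
Step 11: reduce T->T / F. Stack=[T] ptr=5 lookahead=* remaining=[* id - id $]
Step 12: shift *. Stack=[T *] ptr=6 lookahead=id remaining=[id - id $]
Step 13: shift id. Stack=[T * id] ptr=7 lookahead=- remaining=[- id $]
Step 14: reduce F->id. Stack=[T * F] ptr=7 lookahead=- remaining=[- id $]
Step 15: reduce T->T * F. Stack=[T] ptr=7 lookahead=- remaining=[- id $]
Step 16: reduce E->T. Stack=[E] ptr=7 lookahead=- remaining=[- id $]

Answer: 16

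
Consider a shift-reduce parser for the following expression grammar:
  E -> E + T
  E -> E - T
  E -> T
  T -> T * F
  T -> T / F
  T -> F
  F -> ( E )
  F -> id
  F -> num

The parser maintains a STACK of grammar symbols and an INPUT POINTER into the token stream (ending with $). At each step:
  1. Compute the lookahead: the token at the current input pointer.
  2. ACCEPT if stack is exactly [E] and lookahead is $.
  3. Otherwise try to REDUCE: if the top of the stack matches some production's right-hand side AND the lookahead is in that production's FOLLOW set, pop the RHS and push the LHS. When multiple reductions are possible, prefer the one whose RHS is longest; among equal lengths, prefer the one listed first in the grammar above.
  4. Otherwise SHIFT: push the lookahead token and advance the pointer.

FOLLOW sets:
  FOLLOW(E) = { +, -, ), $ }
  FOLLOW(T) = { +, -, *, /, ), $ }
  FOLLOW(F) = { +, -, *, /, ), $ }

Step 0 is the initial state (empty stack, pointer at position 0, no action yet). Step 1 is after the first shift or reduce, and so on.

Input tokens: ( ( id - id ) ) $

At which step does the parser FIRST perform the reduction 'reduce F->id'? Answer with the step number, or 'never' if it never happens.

Answer: 4

Derivation:
Step 1: shift (. Stack=[(] ptr=1 lookahead=( remaining=[( id - id ) ) $]
Step 2: shift (. Stack=[( (] ptr=2 lookahead=id remaining=[id - id ) ) $]
Step 3: shift id. Stack=[( ( id] ptr=3 lookahead=- remaining=[- id ) ) $]
Step 4: reduce F->id. Stack=[( ( F] ptr=3 lookahead=- remaining=[- id ) ) $]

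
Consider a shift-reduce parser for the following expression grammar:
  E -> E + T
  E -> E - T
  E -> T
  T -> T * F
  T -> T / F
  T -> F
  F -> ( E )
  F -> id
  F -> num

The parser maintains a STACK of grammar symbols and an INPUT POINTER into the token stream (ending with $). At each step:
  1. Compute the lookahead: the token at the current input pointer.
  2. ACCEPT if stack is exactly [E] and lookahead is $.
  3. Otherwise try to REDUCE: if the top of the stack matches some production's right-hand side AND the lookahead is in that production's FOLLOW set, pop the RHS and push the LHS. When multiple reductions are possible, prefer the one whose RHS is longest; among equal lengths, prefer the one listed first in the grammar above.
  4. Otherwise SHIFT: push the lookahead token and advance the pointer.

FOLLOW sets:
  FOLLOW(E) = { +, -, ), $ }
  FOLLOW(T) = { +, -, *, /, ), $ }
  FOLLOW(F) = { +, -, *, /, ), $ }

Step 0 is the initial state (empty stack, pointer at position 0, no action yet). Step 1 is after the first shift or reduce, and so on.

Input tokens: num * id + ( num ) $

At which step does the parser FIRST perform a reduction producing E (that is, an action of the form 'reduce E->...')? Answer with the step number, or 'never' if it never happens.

Step 1: shift num. Stack=[num] ptr=1 lookahead=* remaining=[* id + ( num ) $]
Step 2: reduce F->num. Stack=[F] ptr=1 lookahead=* remaining=[* id + ( num ) $]
Step 3: reduce T->F. Stack=[T] ptr=1 lookahead=* remaining=[* id + ( num ) $]
Step 4: shift *. Stack=[T *] ptr=2 lookahead=id remaining=[id + ( num ) $]
Step 5: shift id. Stack=[T * id] ptr=3 lookahead=+ remaining=[+ ( num ) $]
Step 6: reduce F->id. Stack=[T * F] ptr=3 lookahead=+ remaining=[+ ( num ) $]
Step 7: reduce T->T * F. Stack=[T] ptr=3 lookahead=+ remaining=[+ ( num ) $]
Step 8: reduce E->T. Stack=[E] ptr=3 lookahead=+ remaining=[+ ( num ) $]

Answer: 8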